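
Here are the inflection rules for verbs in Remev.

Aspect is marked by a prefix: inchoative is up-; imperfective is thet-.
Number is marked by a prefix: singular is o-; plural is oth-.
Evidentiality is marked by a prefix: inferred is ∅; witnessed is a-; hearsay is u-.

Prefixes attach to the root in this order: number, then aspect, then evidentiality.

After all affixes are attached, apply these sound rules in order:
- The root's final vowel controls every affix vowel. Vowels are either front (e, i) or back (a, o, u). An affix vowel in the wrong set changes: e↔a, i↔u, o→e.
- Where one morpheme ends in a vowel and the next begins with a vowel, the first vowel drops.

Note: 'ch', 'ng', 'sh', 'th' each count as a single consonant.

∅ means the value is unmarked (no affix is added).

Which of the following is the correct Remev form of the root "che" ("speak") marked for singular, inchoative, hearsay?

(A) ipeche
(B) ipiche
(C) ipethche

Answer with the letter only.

A

Attach number singular o- → oche.
Attach aspect inchoative up- → upoche.
Attach evidentiality hearsay u- → uupoche.
Apply vowel harmony: uupoche → iipeche.
Apply vowel deletion: iipeche → ipeche.
So the correct form is ipeche, option (A).
(C) ipethche is wrong: it uses plural instead of singular for number.
(B) ipiche is wrong: it has the affixes in the wrong order.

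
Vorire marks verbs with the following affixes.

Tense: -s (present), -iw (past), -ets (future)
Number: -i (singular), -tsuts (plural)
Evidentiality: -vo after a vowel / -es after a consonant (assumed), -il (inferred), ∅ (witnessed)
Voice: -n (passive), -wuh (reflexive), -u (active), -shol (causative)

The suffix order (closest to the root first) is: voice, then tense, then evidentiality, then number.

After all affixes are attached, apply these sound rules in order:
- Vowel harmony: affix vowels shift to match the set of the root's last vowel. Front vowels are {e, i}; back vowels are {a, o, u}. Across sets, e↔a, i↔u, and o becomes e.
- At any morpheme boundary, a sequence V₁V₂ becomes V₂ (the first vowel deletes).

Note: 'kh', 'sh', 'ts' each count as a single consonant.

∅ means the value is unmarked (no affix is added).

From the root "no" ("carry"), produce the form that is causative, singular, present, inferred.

Attach voice causative -shol → noshol.
Attach tense present -s → noshols.
Attach evidentiality inferred -il → nosholsil.
Attach number singular -i → nosholsili.
Apply vowel harmony: nosholsili → nosholsulu.
Vowel deletion: no change.

nosholsulu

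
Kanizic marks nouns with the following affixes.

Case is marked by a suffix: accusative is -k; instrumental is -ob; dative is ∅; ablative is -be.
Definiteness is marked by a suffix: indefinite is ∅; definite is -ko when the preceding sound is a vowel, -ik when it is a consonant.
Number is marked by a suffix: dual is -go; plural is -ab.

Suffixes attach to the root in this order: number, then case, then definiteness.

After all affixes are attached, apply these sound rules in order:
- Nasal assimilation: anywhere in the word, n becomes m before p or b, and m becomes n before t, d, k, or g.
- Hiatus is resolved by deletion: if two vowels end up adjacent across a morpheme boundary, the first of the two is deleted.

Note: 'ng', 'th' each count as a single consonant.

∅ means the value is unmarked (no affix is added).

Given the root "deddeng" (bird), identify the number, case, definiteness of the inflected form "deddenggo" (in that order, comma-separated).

dual, dative, indefinite

Segment: deddeng-go.
number: -go → dual.
case: ∅ → dative.
definiteness: ∅ → indefinite.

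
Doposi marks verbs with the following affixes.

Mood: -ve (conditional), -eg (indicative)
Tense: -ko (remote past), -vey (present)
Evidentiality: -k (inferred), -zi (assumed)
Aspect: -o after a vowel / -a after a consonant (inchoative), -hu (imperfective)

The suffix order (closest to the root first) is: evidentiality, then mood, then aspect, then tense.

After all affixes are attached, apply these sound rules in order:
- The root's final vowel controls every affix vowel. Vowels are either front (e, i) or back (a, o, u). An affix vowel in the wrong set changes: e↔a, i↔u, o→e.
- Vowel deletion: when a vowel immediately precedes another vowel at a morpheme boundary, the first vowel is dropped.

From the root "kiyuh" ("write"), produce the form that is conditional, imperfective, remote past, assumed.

kiyuhzuvahuko

Attach evidentiality assumed -zi → kiyuhzi.
Attach mood conditional -ve → kiyuhzive.
Attach aspect imperfective -hu → kiyuhzivehu.
Attach tense remote past -ko → kiyuhzivehuko.
Apply vowel harmony: kiyuhzivehuko → kiyuhzuvahuko.
Vowel deletion: no change.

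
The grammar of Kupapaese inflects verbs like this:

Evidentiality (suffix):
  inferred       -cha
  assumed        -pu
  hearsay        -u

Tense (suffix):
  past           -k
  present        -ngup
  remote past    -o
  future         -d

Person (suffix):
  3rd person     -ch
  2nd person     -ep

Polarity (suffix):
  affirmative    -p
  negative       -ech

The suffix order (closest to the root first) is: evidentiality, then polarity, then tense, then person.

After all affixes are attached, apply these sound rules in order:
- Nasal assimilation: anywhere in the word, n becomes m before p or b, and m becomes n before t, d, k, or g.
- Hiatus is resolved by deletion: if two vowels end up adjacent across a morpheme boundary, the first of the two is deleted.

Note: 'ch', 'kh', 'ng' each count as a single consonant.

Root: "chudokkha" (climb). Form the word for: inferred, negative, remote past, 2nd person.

Attach evidentiality inferred -cha → chudokkhacha.
Attach polarity negative -ech → chudokkhachaech.
Attach tense remote past -o → chudokkhachaecho.
Attach person 2nd person -ep → chudokkhachaechoep.
Nasal assimilation: no change.
Apply vowel deletion: chudokkhachaechoep → chudokkhachechep.

chudokkhachechep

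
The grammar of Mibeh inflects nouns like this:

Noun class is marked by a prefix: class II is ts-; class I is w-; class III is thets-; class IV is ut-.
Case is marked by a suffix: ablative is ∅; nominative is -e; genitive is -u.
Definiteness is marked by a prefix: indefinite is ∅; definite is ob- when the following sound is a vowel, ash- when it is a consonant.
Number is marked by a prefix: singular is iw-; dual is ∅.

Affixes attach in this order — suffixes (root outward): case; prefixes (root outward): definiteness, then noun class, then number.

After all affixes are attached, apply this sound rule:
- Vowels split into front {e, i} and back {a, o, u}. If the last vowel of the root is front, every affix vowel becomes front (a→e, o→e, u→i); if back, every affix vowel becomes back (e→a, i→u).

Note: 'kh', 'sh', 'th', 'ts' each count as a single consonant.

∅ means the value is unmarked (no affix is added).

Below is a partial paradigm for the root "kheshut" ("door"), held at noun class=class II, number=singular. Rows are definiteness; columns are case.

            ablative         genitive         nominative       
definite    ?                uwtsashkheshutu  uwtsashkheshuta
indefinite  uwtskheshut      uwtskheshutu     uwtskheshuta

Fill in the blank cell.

uwtsashkheshut

Attach definiteness definite ash- (before consonant 'kh') → ashkheshut.
Attach noun class class II ts- → tsashkheshut.
Attach number singular iw- → iwtsashkheshut.
case = ablative: zero marking, form stays iwtsashkheshut.
Apply vowel harmony: iwtsashkheshut → uwtsashkheshut.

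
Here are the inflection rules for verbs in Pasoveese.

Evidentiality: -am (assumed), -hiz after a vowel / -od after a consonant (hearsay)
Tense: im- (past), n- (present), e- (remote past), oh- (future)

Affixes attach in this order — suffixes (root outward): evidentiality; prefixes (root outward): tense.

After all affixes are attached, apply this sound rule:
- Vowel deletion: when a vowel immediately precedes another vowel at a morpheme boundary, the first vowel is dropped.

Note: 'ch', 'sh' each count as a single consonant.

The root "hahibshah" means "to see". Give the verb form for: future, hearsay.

Attach tense future oh- → ohhahibshah.
Attach evidentiality hearsay -od (after consonant 'h') → ohhahibshahod.
Vowel deletion: no change.

ohhahibshahod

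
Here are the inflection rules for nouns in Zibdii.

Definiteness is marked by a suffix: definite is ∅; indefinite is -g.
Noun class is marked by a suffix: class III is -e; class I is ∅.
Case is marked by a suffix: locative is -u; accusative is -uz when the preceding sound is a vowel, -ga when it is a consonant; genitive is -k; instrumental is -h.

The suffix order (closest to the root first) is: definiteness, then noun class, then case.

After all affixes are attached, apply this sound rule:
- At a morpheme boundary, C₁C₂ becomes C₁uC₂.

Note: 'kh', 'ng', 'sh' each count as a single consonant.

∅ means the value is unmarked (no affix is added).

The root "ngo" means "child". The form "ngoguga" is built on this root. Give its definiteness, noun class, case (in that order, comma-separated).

indefinite, class I, accusative

Segment: ngo-g-ga.
definiteness: -g → indefinite.
noun class: ∅ → class I.
case: -uz/ga → accusative.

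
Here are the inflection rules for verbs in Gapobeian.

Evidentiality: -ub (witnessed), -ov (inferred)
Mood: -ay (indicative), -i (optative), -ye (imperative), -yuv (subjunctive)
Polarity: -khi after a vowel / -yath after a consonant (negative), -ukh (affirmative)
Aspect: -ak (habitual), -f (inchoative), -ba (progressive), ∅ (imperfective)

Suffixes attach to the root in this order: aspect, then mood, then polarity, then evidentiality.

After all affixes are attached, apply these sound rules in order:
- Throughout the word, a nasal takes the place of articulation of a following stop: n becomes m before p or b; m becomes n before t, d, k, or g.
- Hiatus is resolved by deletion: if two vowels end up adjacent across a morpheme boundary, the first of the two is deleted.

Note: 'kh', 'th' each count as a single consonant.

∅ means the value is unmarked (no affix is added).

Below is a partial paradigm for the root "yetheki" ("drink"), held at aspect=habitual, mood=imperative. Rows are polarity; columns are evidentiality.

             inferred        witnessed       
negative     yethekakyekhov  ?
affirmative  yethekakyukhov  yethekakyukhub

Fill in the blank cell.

yethekakyekhub

Attach aspect habitual -ak → yethekiak.
Attach mood imperative -ye → yethekiakye.
Attach polarity negative -khi (after vowel 'e') → yethekiakyekhi.
Attach evidentiality witnessed -ub → yethekiakyekhiub.
Nasal assimilation: no change.
Apply vowel deletion: yethekiakyekhiub → yethekakyekhub.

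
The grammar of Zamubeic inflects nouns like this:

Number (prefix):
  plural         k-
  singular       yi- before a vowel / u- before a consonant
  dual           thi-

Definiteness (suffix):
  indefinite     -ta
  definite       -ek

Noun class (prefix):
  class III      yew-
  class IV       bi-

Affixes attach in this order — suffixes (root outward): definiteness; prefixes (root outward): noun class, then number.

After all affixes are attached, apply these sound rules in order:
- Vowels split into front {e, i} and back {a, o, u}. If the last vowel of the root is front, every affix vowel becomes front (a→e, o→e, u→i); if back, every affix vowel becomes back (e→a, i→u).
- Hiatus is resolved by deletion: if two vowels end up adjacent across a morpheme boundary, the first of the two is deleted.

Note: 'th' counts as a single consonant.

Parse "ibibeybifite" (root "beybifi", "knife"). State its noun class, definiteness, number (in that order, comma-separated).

Segment: u-bi-beybifi-ta.
noun class: bi- → class IV.
definiteness: -ta → indefinite.
number: yi/u- → singular.

class IV, indefinite, singular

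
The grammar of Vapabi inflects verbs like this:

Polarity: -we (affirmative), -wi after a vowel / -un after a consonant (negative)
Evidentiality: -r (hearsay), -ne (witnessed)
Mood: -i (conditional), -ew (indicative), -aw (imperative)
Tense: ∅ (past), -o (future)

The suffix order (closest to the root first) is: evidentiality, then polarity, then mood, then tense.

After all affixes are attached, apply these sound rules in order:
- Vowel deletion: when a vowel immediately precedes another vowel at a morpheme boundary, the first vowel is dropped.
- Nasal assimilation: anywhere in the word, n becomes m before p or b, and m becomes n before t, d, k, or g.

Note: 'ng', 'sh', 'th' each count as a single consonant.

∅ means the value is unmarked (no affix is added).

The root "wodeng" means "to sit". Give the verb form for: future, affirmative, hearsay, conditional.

wodengrwo

Attach evidentiality hearsay -r → wodengr.
Attach polarity affirmative -we → wodengrwe.
Attach mood conditional -i → wodengrwei.
Attach tense future -o → wodengrweio.
Apply vowel deletion: wodengrweio → wodengrwo.
Nasal assimilation: no change.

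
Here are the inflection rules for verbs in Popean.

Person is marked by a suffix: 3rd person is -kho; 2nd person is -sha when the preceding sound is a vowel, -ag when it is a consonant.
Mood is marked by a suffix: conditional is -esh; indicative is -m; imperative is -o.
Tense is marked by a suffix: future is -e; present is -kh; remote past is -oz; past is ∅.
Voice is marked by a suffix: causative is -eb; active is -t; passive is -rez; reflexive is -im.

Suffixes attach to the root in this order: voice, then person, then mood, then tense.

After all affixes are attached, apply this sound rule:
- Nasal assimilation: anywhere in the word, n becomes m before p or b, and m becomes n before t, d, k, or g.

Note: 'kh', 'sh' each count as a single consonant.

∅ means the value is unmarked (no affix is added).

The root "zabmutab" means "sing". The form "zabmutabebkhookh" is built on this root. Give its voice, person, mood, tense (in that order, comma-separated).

Segment: zabmutab-eb-kho-o-kh.
voice: -eb → causative.
person: -kho → 3rd person.
mood: -o → imperative.
tense: -kh → present.

causative, 3rd person, imperative, present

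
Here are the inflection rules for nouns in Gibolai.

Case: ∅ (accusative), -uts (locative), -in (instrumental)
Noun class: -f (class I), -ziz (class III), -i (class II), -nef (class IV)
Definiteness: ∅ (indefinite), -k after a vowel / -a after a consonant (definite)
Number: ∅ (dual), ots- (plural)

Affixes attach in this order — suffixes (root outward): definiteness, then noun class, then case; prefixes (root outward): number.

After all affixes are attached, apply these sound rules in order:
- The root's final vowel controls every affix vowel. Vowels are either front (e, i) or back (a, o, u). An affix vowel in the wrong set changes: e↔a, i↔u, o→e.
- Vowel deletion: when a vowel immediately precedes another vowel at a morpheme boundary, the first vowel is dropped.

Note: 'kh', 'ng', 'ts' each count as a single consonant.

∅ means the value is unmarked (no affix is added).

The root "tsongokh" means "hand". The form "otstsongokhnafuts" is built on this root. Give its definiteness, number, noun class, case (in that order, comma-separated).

indefinite, plural, class IV, locative

Segment: ots-tsongokh-nef-uts.
definiteness: ∅ → indefinite.
number: ots- → plural.
noun class: -nef → class IV.
case: -uts → locative.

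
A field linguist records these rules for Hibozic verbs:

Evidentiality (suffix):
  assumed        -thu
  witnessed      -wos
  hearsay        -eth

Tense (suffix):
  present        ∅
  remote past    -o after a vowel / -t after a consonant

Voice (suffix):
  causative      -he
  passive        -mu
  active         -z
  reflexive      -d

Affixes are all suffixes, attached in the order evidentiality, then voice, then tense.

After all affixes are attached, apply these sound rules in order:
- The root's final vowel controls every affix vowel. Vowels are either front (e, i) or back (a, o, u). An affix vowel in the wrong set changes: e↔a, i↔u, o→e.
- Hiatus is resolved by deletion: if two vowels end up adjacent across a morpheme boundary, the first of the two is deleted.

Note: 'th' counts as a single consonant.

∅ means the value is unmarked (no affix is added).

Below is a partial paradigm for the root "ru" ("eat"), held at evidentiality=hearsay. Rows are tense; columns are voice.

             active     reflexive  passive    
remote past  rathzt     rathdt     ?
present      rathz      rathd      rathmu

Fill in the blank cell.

Attach evidentiality hearsay -eth → rueth.
Attach voice passive -mu → ruethmu.
Attach tense remote past -o (after vowel 'u') → ruethmuo.
Apply vowel harmony: ruethmuo → ruathmuo.
Apply vowel deletion: ruathmuo → rathmo.

rathmo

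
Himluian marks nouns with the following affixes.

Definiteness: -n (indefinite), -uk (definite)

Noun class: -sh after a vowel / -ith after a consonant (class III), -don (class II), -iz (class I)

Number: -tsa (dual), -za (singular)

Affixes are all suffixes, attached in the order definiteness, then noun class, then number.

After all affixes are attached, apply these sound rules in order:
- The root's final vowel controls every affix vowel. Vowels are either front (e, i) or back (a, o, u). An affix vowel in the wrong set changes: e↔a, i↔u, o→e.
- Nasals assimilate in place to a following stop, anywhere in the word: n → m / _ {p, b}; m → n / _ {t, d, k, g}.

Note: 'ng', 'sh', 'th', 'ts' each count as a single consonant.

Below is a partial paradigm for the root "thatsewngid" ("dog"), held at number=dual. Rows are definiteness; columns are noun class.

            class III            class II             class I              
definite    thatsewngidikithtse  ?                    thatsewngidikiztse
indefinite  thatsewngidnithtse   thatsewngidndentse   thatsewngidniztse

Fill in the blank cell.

thatsewngidikdentse

Attach definiteness definite -uk → thatsewngiduk.
Attach noun class class II -don → thatsewngidukdon.
Attach number dual -tsa → thatsewngidukdontsa.
Apply vowel harmony: thatsewngidukdontsa → thatsewngidikdentse.
Nasal assimilation: no change.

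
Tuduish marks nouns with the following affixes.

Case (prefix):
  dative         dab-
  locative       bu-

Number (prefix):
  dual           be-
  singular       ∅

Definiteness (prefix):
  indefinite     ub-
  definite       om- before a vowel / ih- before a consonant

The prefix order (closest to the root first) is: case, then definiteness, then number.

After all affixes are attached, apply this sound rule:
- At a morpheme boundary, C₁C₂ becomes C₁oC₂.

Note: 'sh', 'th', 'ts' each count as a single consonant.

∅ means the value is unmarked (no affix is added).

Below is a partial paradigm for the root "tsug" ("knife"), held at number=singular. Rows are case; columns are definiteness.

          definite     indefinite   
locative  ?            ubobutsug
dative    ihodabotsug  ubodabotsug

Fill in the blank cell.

ihobutsug

Attach case locative bu- → butsug.
Attach definiteness definite ih- (before consonant 'b') → ihbutsug.
number = singular: zero marking, form stays ihbutsug.
Apply epenthesis: ihbutsug → ihobutsug.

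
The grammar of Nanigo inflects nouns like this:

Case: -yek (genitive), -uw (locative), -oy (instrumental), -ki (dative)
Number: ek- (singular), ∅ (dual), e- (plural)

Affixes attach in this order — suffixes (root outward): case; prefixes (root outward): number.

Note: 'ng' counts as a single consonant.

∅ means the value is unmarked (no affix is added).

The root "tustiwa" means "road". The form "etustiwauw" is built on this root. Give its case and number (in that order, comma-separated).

locative, plural

Segment: e-tustiwa-uw.
case: -uw → locative.
number: e- → plural.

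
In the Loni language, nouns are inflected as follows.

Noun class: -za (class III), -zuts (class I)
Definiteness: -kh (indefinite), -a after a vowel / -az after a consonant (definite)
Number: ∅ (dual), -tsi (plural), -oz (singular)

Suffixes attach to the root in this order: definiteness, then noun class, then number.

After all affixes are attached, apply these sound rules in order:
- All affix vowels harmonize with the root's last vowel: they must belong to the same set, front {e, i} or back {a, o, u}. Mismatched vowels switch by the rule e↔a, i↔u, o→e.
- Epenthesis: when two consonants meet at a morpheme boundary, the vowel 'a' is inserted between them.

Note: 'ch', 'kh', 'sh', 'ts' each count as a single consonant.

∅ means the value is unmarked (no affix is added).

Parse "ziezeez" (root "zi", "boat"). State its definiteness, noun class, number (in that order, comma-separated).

Segment: zi-a-za-oz.
definiteness: -a/az → definite.
noun class: -za → class III.
number: -oz → singular.

definite, class III, singular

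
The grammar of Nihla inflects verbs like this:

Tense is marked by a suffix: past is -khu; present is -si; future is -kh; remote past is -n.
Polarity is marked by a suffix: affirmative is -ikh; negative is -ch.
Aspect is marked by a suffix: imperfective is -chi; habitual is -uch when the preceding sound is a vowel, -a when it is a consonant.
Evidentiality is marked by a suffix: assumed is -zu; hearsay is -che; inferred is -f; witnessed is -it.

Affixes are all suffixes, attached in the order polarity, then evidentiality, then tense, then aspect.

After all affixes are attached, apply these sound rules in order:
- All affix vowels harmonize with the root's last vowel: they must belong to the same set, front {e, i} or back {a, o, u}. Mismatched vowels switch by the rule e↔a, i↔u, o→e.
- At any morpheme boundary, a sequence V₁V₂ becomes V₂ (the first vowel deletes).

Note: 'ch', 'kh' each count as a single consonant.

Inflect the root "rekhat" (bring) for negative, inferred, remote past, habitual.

rekhatchfna

Attach polarity negative -ch → rekhatch.
Attach evidentiality inferred -f → rekhatchf.
Attach tense remote past -n → rekhatchfn.
Attach aspect habitual -a (after consonant 'n') → rekhatchfna.
Vowel harmony: no change.
Vowel deletion: no change.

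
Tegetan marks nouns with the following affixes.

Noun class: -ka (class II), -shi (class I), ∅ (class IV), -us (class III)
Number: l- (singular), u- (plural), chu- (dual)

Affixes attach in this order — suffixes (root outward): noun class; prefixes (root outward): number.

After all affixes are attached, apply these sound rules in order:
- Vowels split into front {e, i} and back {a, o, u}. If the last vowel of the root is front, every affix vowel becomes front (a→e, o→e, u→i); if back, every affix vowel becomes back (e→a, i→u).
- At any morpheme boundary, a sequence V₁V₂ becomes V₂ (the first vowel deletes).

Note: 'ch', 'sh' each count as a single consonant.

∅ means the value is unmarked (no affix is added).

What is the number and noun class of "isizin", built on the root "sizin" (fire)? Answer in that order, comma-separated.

plural, class IV

Segment: u-sizin.
number: u- → plural.
noun class: ∅ → class IV.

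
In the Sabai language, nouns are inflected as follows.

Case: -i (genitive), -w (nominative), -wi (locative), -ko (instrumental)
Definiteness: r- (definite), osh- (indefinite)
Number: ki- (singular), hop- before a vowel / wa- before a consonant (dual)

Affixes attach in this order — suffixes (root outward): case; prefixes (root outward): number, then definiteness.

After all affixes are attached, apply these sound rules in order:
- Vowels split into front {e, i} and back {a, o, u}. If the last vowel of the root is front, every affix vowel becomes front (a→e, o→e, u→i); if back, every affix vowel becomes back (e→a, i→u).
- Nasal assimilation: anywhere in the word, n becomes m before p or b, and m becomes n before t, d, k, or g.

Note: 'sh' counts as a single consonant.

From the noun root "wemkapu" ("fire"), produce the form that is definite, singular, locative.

rkuwenkapuwu

Attach number singular ki- → kiwemkapu.
Attach definiteness definite r- → rkiwemkapu.
Attach case locative -wi → rkiwemkapuwi.
Apply vowel harmony: rkiwemkapuwi → rkuwemkapuwu.
Apply nasal assimilation: rkuwemkapuwu → rkuwenkapuwu.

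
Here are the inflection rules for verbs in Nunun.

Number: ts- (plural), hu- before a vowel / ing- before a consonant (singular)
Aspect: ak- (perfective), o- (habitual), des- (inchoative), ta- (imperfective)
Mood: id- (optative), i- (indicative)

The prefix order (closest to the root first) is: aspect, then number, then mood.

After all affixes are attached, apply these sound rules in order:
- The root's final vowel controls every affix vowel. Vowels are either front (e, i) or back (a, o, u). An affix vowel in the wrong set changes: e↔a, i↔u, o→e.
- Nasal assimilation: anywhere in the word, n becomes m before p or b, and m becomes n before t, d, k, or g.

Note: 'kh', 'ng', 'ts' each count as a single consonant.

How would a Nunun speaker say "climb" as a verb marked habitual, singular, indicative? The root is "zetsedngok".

uhuozetsedngok

Attach aspect habitual o- → ozetsedngok.
Attach number singular hu- (before vowel 'o') → huozetsedngok.
Attach mood indicative i- → ihuozetsedngok.
Apply vowel harmony: ihuozetsedngok → uhuozetsedngok.
Nasal assimilation: no change.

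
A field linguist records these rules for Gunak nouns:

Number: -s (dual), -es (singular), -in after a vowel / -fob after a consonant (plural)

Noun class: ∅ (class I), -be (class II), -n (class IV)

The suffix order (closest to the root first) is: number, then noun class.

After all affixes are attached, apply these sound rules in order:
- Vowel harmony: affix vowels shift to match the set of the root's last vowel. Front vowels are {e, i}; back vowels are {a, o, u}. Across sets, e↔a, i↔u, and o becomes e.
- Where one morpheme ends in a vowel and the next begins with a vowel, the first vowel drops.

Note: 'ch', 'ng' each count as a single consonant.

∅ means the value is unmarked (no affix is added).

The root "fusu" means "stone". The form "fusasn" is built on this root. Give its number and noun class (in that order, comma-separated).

singular, class IV

Segment: fusu-es-n.
number: -es → singular.
noun class: -n → class IV.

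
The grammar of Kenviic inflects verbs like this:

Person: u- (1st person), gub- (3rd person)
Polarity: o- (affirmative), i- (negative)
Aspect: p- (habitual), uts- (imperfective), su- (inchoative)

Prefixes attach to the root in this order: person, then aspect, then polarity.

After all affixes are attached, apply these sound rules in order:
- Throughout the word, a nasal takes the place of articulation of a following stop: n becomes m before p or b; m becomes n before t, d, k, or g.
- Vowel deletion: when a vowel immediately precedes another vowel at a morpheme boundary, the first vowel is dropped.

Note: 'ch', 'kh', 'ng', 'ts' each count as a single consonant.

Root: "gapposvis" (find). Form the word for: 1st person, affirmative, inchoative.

osugapposvis

Attach person 1st person u- → ugapposvis.
Attach aspect inchoative su- → suugapposvis.
Attach polarity affirmative o- → osuugapposvis.
Nasal assimilation: no change.
Apply vowel deletion: osuugapposvis → osugapposvis.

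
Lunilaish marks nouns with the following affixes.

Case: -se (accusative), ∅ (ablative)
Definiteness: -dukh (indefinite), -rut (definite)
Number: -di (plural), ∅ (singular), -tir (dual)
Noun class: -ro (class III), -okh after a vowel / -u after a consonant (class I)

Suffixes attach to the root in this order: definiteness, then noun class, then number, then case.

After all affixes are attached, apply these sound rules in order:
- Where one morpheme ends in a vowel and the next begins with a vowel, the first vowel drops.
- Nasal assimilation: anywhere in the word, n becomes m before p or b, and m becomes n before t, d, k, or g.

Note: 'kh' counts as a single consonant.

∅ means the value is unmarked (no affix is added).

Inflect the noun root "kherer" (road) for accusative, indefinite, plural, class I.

Attach definiteness indefinite -dukh → khererdukh.
Attach noun class class I -u (after consonant 'kh') → khererdukhu.
Attach number plural -di → khererdukhudi.
Attach case accusative -se → khererdukhudise.
Vowel deletion: no change.
Nasal assimilation: no change.

khererdukhudise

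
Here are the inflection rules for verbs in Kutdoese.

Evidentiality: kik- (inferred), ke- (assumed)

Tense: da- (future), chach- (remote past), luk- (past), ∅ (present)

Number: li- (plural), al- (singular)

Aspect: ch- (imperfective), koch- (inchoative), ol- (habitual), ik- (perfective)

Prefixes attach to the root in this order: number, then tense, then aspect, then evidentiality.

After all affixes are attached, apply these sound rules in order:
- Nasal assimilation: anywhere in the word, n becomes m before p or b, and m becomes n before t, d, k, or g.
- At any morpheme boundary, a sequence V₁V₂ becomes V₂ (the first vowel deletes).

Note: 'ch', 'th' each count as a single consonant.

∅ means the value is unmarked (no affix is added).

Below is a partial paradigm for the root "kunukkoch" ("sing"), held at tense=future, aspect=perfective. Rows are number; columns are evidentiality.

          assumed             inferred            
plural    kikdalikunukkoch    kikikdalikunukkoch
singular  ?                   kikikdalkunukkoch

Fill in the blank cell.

Attach number singular al- → alkunukkoch.
Attach tense future da- → daalkunukkoch.
Attach aspect perfective ik- → ikdaalkunukkoch.
Attach evidentiality assumed ke- → keikdaalkunukkoch.
Nasal assimilation: no change.
Apply vowel deletion: keikdaalkunukkoch → kikdalkunukkoch.

kikdalkunukkoch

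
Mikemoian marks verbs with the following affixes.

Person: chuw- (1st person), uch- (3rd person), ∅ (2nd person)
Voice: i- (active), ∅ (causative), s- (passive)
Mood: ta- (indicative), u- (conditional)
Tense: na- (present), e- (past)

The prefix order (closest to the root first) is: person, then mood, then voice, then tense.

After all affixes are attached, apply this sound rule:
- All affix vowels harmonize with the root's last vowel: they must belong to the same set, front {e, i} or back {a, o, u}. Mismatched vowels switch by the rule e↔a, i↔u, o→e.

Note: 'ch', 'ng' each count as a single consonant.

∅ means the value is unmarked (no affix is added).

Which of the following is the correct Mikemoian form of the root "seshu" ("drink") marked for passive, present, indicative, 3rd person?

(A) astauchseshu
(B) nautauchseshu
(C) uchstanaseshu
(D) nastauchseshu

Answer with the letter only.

Attach person 3rd person uch- → uchseshu.
Attach mood indicative ta- → tauchseshu.
Attach voice passive s- → stauchseshu.
Attach tense present na- → nastauchseshu.
Vowel harmony: no change.
So the correct form is nastauchseshu, option (D).
(B) nautauchseshu is wrong: it uses active instead of passive for voice.
(C) uchstanaseshu is wrong: it has the affixes in the wrong order.
(A) astauchseshu is wrong: it uses past instead of present for tense.

D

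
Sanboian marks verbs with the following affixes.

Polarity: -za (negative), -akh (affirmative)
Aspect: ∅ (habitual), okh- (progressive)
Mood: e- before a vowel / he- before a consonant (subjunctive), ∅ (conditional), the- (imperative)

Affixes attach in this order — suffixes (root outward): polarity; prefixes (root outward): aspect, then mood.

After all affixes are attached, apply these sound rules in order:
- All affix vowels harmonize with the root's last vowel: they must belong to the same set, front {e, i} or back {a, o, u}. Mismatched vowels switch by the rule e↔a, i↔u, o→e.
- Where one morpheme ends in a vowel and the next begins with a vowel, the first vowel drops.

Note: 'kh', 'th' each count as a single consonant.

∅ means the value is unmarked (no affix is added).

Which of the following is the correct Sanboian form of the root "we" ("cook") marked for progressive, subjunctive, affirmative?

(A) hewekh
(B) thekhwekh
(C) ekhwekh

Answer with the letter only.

C

Attach polarity affirmative -akh → weakh.
Attach aspect progressive okh- → okhweakh.
Attach mood subjunctive e- (before vowel 'o') → eokhweakh.
Apply vowel harmony: eokhweakh → eekhweekh.
Apply vowel deletion: eekhweekh → ekhwekh.
So the correct form is ekhwekh, option (C).
(B) thekhwekh is wrong: it uses imperative instead of subjunctive for mood.
(A) hewekh is wrong: it uses habitual instead of progressive for aspect.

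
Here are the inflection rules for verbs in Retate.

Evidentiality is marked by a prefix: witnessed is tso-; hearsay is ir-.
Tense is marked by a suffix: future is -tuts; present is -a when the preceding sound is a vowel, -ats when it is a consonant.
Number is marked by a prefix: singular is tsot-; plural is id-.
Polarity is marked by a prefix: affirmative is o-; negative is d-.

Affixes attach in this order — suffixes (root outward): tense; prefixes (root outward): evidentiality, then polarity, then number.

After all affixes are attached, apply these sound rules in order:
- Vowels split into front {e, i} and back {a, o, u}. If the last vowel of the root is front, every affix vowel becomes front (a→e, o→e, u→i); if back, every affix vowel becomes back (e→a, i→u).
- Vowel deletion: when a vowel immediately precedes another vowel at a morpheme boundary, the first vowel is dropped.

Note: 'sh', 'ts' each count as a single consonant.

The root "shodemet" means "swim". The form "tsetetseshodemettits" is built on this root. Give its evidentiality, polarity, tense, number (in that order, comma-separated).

Segment: tsot-o-tso-shodemet-tuts.
evidentiality: tso- → witnessed.
polarity: o- → affirmative.
tense: -tuts → future.
number: tsot- → singular.

witnessed, affirmative, future, singular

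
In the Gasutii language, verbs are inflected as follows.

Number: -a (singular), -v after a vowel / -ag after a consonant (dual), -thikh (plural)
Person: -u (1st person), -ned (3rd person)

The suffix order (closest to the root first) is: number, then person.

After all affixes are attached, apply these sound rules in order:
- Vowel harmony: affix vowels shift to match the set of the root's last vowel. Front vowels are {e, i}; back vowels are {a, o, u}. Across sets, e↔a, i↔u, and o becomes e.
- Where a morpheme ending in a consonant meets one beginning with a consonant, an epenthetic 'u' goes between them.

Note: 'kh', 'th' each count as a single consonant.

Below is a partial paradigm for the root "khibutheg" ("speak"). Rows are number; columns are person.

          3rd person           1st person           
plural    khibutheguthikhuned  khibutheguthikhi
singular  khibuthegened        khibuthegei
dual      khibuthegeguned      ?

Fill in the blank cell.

Attach number dual -ag (after consonant 'g') → khibuthegag.
Attach person 1st person -u → khibuthegagu.
Apply vowel harmony: khibuthegagu → khibuthegegi.
Epenthesis: no change.

khibuthegegi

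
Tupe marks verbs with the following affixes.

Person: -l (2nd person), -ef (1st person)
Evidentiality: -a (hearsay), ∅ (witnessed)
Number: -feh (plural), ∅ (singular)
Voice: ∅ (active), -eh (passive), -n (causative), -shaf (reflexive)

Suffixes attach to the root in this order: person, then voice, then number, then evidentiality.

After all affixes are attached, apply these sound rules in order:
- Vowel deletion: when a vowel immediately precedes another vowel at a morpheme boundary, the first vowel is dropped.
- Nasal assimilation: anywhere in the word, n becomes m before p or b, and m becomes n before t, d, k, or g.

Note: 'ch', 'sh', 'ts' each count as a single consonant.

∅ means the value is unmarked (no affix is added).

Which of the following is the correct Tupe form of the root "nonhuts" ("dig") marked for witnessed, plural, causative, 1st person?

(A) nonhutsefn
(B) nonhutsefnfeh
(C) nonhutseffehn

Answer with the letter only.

B

Attach person 1st person -ef → nonhutsef.
Attach voice causative -n → nonhutsefn.
Attach number plural -feh → nonhutsefnfeh.
evidentiality = witnessed: zero marking, form stays nonhutsefnfeh.
Vowel deletion: no change.
Nasal assimilation: no change.
So the correct form is nonhutsefnfeh, option (B).
(C) nonhutseffehn is wrong: it has the affixes in the wrong order.
(A) nonhutsefn is wrong: it uses singular instead of plural for number.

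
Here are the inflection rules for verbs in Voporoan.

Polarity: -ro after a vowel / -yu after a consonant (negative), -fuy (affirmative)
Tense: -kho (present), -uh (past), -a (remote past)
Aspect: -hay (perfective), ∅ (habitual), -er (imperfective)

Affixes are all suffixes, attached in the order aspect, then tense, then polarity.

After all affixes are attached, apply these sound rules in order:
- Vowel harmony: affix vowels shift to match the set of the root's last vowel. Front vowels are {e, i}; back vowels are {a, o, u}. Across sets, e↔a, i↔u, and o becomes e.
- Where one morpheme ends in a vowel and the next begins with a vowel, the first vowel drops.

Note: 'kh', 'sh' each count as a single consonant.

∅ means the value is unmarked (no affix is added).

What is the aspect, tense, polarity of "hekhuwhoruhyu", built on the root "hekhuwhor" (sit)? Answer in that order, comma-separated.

Segment: hekhuwhor-uh-yu.
aspect: ∅ → habitual.
tense: -uh → past.
polarity: -ro/yu → negative.

habitual, past, negative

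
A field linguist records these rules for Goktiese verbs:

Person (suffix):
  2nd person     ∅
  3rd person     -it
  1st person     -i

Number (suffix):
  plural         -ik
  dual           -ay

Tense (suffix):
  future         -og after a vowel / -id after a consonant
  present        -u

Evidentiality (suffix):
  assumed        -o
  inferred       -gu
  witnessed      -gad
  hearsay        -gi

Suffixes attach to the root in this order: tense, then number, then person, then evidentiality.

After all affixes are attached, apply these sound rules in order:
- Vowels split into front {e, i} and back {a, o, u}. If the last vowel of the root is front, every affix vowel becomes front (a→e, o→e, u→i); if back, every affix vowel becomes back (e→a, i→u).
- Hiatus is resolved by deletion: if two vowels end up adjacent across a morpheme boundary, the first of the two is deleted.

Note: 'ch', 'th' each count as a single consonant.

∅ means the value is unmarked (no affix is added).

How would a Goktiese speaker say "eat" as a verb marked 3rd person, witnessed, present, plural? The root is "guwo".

guwukutgad

Attach tense present -u → guwou.
Attach number plural -ik → guwouik.
Attach person 3rd person -it → guwouikit.
Attach evidentiality witnessed -gad → guwouikitgad.
Apply vowel harmony: guwouikitgad → guwouukutgad.
Apply vowel deletion: guwouukutgad → guwukutgad.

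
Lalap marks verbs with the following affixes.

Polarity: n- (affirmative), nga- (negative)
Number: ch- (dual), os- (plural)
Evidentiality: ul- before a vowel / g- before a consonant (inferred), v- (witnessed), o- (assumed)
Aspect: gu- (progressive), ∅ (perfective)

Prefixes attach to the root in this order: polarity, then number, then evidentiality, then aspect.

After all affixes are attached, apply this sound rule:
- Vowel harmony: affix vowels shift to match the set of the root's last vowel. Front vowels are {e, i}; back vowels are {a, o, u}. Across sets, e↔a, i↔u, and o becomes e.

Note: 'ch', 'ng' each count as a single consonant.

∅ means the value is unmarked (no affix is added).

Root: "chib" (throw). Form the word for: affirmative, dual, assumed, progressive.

giechnchib

Attach polarity affirmative n- → nchib.
Attach number dual ch- → chnchib.
Attach evidentiality assumed o- → ochnchib.
Attach aspect progressive gu- → guochnchib.
Apply vowel harmony: guochnchib → giechnchib.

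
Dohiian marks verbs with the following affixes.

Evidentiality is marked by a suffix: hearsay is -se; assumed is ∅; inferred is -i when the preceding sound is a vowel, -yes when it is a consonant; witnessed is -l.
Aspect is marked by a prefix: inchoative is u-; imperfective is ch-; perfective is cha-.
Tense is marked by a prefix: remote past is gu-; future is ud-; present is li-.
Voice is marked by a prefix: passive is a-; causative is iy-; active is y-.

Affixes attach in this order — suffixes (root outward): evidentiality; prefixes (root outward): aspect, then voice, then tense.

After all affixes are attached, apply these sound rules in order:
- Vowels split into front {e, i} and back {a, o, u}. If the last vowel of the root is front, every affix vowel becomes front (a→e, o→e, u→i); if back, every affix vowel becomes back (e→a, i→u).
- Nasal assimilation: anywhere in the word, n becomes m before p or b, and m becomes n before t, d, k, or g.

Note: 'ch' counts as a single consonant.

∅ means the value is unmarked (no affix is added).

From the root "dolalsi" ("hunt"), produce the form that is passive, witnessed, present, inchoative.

lieidolalsil

Attach aspect inchoative u- → udolalsi.
Attach voice passive a- → audolalsi.
Attach evidentiality witnessed -l → audolalsil.
Attach tense present li- → liaudolalsil.
Apply vowel harmony: liaudolalsil → lieidolalsil.
Nasal assimilation: no change.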